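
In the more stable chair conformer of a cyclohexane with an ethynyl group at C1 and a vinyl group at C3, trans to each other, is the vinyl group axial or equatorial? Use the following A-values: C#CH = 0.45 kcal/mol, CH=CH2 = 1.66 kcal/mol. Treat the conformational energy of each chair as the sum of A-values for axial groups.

C1 and C3 have the same parity, so for the trans isomer the two substituents are one axial and one equatorial in each chair.
Chair I (ethynyl axial, vinyl equatorial): E = 0.45 kcal/mol.
Chair II (ethynyl equatorial, vinyl axial): E = 1.66 kcal/mol.
Chair I is the more stable (lower-energy) conformer, and in that chair the vinyl group is equatorial.

equatorial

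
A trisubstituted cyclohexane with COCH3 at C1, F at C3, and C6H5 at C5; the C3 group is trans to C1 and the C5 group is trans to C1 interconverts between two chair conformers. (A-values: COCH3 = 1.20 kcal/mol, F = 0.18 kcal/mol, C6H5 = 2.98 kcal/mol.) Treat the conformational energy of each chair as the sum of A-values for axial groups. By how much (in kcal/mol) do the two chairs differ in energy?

1.96 kcal/mol

Chair I (acetyl axial, fluoro equatorial, phenyl equatorial): E = 1.20 kcal/mol.
Chair II (acetyl equatorial, fluoro axial, phenyl axial): E = 3.16 kcal/mol.
ΔE = 3.16 − 1.20 = 1.96 kcal/mol; chair I is more stable.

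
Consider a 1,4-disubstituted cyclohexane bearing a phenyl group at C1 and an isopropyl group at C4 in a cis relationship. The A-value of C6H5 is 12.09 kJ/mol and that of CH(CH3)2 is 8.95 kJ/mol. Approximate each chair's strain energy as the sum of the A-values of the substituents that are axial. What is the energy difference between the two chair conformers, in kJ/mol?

C1 and C4 have opposite parity, so for the cis isomer the two substituents are one axial and one equatorial in each chair.
Chair I (phenyl axial, isopropyl equatorial): E = 12.09 kJ/mol.
Chair II (phenyl equatorial, isopropyl axial): E = 8.95 kJ/mol.
ΔE = 12.09 − 8.95 = 3.14 kJ/mol; chair II is more stable.

3.14 kJ/mol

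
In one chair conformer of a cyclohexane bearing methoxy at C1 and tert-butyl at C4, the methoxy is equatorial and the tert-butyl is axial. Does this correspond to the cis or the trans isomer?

C1 and C4 have opposite parity, so their axial bonds point in opposite directions.
With opposite-parity carbons, two substituents on the same face are one axial and one equatorial; opposite faces give both axial or both equatorial.
Here the groups are equatorial/axial → same face → cis.

cis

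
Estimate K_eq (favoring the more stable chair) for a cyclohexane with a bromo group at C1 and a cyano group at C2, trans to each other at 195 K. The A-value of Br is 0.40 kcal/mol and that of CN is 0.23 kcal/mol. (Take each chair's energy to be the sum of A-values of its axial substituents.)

K ≈ 5.08

C1 and C2 have opposite parity, so for the trans isomer the two substituents are e,e in one chair and a,a in the other.
Chair I (bromo axial, cyano axial): E = 0.63 kcal/mol; chair II (bromo equatorial, cyano equatorial): E = 0.00 kcal/mol.
ΔG = 0.63 kcal/mol between the two chairs.
K = exp(ΔG/RT) with R = 1.987×10⁻³ kcal mol⁻¹ K⁻¹ and T = 195 K gives K ≈ 5.08.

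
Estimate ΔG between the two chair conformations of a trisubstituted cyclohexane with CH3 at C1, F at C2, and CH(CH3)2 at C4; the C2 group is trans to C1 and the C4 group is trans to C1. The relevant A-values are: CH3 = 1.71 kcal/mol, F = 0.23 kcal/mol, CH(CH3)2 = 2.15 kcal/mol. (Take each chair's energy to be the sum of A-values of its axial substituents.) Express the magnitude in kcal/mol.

Chair I (methyl axial, fluoro axial, isopropyl axial): E = 4.09 kcal/mol.
Chair II (methyl equatorial, fluoro equatorial, isopropyl equatorial): E = 0.00 kcal/mol.
ΔE = 4.09 − 0.00 = 4.09 kcal/mol; chair II is more stable.

4.09 kcal/mol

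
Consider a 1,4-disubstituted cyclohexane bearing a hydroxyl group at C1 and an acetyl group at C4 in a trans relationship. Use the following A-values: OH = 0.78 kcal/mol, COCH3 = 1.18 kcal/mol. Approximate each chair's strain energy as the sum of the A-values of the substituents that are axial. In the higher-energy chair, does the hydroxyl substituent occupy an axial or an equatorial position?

C1 and C4 have opposite parity, so for the trans isomer the two substituents are e,e in one chair and a,a in the other.
Chair I (hydroxyl axial, acetyl axial): E = 1.96 kcal/mol.
Chair II (hydroxyl equatorial, acetyl equatorial): E = 0.00 kcal/mol.
Chair I is the less stable (higher-energy) conformer, and in that chair the hydroxyl group is axial.

axial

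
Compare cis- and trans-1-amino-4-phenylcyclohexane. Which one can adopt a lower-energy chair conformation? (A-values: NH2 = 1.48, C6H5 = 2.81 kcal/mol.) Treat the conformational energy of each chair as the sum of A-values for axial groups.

At 1,4 positions (parity opposite): cis → (a,e or e,a); trans → (e,e or a,a).
Best chair for cis: E = 1.48 kcal/mol; best chair for trans: E = 0.00 kcal/mol.
The trans isomer is lower by 1.48 kcal/mol.

trans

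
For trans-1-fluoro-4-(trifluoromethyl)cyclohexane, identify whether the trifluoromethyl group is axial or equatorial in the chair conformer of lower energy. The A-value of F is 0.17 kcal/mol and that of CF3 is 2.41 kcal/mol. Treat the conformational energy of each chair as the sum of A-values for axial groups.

equatorial

C1 and C4 have opposite parity, so for the trans isomer the two substituents are e,e in one chair and a,a in the other.
Chair I (fluoro axial, trifluoromethyl axial): E = 2.58 kcal/mol.
Chair II (fluoro equatorial, trifluoromethyl equatorial): E = 0.00 kcal/mol.
Chair II is the more stable (lower-energy) conformer, and in that chair the trifluoromethyl group is equatorial.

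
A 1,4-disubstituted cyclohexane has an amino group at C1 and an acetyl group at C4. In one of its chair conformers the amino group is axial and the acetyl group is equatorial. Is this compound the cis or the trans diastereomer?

C1 and C4 have opposite parity, so their axial bonds point in opposite directions.
With opposite-parity carbons, two substituents on the same face are one axial and one equatorial; opposite faces give both axial or both equatorial.
Here the groups are axial/equatorial → same face → cis.

cis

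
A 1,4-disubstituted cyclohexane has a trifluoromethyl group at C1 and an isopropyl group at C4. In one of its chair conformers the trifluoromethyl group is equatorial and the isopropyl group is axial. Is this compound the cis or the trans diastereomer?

cis

C1 and C4 have opposite parity, so their axial bonds point in opposite directions.
With opposite-parity carbons, two substituents on the same face are one axial and one equatorial; opposite faces give both axial or both equatorial.
Here the groups are equatorial/axial → same face → cis.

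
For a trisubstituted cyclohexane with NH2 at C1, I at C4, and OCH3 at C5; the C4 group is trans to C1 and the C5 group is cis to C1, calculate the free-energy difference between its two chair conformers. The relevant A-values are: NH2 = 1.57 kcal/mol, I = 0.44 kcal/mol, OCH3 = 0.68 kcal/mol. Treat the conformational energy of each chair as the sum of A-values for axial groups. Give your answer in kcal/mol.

2.69 kcal/mol

Chair I (amino axial, iodo axial, methoxy axial): E = 2.69 kcal/mol.
Chair II (amino equatorial, iodo equatorial, methoxy equatorial): E = 0.00 kcal/mol.
ΔE = 2.69 − 0.00 = 2.69 kcal/mol; chair II is more stable.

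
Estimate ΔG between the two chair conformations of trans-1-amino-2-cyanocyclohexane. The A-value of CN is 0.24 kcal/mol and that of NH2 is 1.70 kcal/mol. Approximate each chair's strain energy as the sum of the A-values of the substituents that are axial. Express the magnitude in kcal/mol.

1.94 kcal/mol

C1 and C2 have opposite parity, so for the trans isomer the two substituents are e,e in one chair and a,a in the other.
Chair I (cyano axial, amino axial): E = 1.94 kcal/mol.
Chair II (cyano equatorial, amino equatorial): E = 0.00 kcal/mol.
ΔE = 1.94 − 0.00 = 1.94 kcal/mol; chair II is more stable.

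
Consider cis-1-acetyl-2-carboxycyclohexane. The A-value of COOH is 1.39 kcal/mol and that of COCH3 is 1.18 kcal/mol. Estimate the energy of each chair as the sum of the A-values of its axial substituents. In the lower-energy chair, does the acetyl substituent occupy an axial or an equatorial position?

C1 and C2 have opposite parity, so for the cis isomer the two substituents are one axial and one equatorial in each chair.
Chair I (carboxyl axial, acetyl equatorial): E = 1.39 kcal/mol.
Chair II (carboxyl equatorial, acetyl axial): E = 1.18 kcal/mol.
Chair II is the more stable (lower-energy) conformer, and in that chair the acetyl group is axial.

axial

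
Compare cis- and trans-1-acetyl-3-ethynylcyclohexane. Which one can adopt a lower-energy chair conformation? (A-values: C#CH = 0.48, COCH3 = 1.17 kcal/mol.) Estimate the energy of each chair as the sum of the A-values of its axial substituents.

At 1,3 positions (parity same): cis → (e,e or a,a); trans → (a,e or e,a).
Best chair for cis: E = 0.00 kcal/mol; best chair for trans: E = 0.48 kcal/mol.
The cis isomer is lower by 0.48 kcal/mol.

cis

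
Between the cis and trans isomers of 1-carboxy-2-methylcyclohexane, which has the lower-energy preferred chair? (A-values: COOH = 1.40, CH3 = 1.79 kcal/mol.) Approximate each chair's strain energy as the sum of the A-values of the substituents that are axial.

At 1,2 positions (parity opposite): cis → (a,e or e,a); trans → (e,e or a,a).
Best chair for cis: E = 1.40 kcal/mol; best chair for trans: E = 0.00 kcal/mol.
The trans isomer is lower by 1.40 kcal/mol.

trans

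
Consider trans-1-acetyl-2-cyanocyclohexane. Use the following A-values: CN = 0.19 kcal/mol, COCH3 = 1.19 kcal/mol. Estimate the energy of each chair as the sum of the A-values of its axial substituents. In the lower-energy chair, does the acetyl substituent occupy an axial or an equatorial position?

equatorial

C1 and C2 have opposite parity, so for the trans isomer the two substituents are e,e in one chair and a,a in the other.
Chair I (cyano axial, acetyl axial): E = 1.38 kcal/mol.
Chair II (cyano equatorial, acetyl equatorial): E = 0.00 kcal/mol.
Chair II is the more stable (lower-energy) conformer, and in that chair the acetyl group is equatorial.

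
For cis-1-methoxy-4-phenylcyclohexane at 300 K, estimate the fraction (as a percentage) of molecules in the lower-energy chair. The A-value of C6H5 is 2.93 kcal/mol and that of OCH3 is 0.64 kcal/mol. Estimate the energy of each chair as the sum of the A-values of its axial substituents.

97.9%

C1 and C4 have opposite parity, so for the cis isomer the two substituents are one axial and one equatorial in each chair.
Chair I (phenyl axial, methoxy equatorial): E = 2.93 kcal/mol; chair II (phenyl equatorial, methoxy axial): E = 0.64 kcal/mol.
ΔG = 2.29 kcal/mol between the two chairs.
K = exp(ΔG/RT) with R = 1.987×10⁻³ kcal mol⁻¹ K⁻¹ and T = 300 K gives K ≈ 46.6.
Fraction in the lower-energy chair = K/(K+1) = 97.9%.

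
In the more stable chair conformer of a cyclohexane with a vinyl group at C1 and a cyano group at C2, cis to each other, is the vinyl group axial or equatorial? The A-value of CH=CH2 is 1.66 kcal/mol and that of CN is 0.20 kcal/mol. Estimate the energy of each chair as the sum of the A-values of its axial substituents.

C1 and C2 have opposite parity, so for the cis isomer the two substituents are one axial and one equatorial in each chair.
Chair I (vinyl axial, cyano equatorial): E = 1.66 kcal/mol.
Chair II (vinyl equatorial, cyano axial): E = 0.20 kcal/mol.
Chair II is the more stable (lower-energy) conformer, and in that chair the vinyl group is equatorial.

equatorial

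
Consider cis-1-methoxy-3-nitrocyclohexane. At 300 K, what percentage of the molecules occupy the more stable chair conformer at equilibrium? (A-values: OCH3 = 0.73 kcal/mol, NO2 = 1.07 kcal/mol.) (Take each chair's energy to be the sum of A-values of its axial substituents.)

95.3%

C1 and C3 have the same parity, so for the cis isomer the two substituents are e,e in one chair and a,a in the other.
Chair I (methoxy axial, nitro axial): E = 1.80 kcal/mol; chair II (methoxy equatorial, nitro equatorial): E = 0.00 kcal/mol.
ΔG = 1.80 kcal/mol between the two chairs.
K = exp(ΔG/RT) with R = 1.987×10⁻³ kcal mol⁻¹ K⁻¹ and T = 300 K gives K ≈ 20.5.
Fraction in the lower-energy chair = K/(K+1) = 95.3%.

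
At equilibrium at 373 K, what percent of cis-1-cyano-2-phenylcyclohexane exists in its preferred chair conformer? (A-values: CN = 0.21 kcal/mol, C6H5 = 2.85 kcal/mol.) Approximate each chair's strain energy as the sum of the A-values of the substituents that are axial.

97.2%

C1 and C2 have opposite parity, so for the cis isomer the two substituents are one axial and one equatorial in each chair.
Chair I (cyano axial, phenyl equatorial): E = 0.21 kcal/mol; chair II (cyano equatorial, phenyl axial): E = 2.85 kcal/mol.
ΔG = 2.64 kcal/mol between the two chairs.
K = exp(ΔG/RT) with R = 1.987×10⁻³ kcal mol⁻¹ K⁻¹ and T = 373 K gives K ≈ 35.2.
Fraction in the lower-energy chair = K/(K+1) = 97.2%.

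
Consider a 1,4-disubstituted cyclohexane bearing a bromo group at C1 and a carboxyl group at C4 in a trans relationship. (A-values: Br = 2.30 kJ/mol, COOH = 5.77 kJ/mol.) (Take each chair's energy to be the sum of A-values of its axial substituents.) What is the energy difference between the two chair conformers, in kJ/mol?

8.07 kJ/mol

C1 and C4 have opposite parity, so for the trans isomer the two substituents are e,e in one chair and a,a in the other.
Chair I (bromo axial, carboxyl axial): E = 8.07 kJ/mol.
Chair II (bromo equatorial, carboxyl equatorial): E = 0.00 kJ/mol.
ΔE = 8.07 − 0.00 = 8.07 kJ/mol; chair II is more stable.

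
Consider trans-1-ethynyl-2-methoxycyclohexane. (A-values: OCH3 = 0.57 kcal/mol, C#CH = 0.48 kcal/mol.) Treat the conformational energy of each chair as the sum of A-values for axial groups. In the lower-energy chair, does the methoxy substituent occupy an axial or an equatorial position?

equatorial

C1 and C2 have opposite parity, so for the trans isomer the two substituents are e,e in one chair and a,a in the other.
Chair I (methoxy axial, ethynyl axial): E = 1.05 kcal/mol.
Chair II (methoxy equatorial, ethynyl equatorial): E = 0.00 kcal/mol.
Chair II is the more stable (lower-energy) conformer, and in that chair the methoxy group is equatorial.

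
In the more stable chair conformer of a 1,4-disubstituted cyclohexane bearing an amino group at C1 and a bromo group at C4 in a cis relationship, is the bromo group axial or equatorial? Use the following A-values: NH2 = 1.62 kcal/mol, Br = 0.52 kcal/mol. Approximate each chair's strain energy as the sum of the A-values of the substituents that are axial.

axial

C1 and C4 have opposite parity, so for the cis isomer the two substituents are one axial and one equatorial in each chair.
Chair I (amino axial, bromo equatorial): E = 1.62 kcal/mol.
Chair II (amino equatorial, bromo axial): E = 0.52 kcal/mol.
Chair II is the more stable (lower-energy) conformer, and in that chair the bromo group is axial.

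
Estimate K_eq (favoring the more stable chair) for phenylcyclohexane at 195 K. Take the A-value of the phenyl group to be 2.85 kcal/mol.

K ≈ 1565

One chair has the phenyl group axial (E = 2.85 kcal/mol) and the other has it equatorial (E = 0).
ΔG = 2.85 kcal/mol between the two chairs.
K = exp(ΔG/RT) with R = 1.987×10⁻³ kcal mol⁻¹ K⁻¹ and T = 195 K gives K ≈ 1.56e+03.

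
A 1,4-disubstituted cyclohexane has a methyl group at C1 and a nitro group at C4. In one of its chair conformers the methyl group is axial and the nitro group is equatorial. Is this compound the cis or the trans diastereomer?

cis

C1 and C4 have opposite parity, so their axial bonds point in opposite directions.
With opposite-parity carbons, two substituents on the same face are one axial and one equatorial; opposite faces give both axial or both equatorial.
Here the groups are axial/equatorial → same face → cis.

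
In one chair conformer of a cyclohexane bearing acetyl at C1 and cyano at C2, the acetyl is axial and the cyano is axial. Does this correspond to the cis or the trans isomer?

C1 and C2 have opposite parity, so their axial bonds point in opposite directions.
With opposite-parity carbons, two substituents on the same face are one axial and one equatorial; opposite faces give both axial or both equatorial.
Here the groups are axial/axial → opposite face → trans.

trans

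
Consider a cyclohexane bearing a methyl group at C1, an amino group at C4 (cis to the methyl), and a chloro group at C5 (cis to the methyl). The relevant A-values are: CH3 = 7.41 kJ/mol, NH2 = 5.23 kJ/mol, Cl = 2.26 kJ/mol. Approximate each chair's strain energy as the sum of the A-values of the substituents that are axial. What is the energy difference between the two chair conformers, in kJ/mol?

4.44 kJ/mol

Chair I (methyl axial, amino equatorial, chloro axial): E = 9.67 kJ/mol.
Chair II (methyl equatorial, amino axial, chloro equatorial): E = 5.23 kJ/mol.
ΔE = 9.67 − 5.23 = 4.44 kJ/mol; chair II is more stable.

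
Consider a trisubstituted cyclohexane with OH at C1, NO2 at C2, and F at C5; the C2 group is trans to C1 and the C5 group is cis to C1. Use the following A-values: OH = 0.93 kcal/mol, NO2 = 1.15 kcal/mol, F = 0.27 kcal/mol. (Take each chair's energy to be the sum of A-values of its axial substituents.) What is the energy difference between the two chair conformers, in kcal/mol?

2.35 kcal/mol

Chair I (hydroxyl axial, nitro axial, fluoro axial): E = 2.35 kcal/mol.
Chair II (hydroxyl equatorial, nitro equatorial, fluoro equatorial): E = 0.00 kcal/mol.
ΔE = 2.35 − 0.00 = 2.35 kcal/mol; chair II is more stable.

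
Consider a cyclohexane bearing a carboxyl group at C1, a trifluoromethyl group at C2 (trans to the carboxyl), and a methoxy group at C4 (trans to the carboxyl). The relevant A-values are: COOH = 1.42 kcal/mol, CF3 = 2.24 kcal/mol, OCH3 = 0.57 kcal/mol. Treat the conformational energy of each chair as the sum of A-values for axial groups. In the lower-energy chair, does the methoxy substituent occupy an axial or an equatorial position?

equatorial

Chair I (carboxyl axial, trifluoromethyl axial, methoxy axial): E = 4.23 kcal/mol.
Chair II (carboxyl equatorial, trifluoromethyl equatorial, methoxy equatorial): E = 0.00 kcal/mol.
Chair II is the more stable (lower-energy) conformer, and in that chair the methoxy group is equatorial.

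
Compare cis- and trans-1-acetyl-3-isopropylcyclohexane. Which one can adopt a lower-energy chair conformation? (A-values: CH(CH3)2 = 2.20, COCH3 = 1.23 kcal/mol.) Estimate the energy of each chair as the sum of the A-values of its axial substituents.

At 1,3 positions (parity same): cis → (e,e or a,a); trans → (a,e or e,a).
Best chair for cis: E = 0.00 kcal/mol; best chair for trans: E = 1.23 kcal/mol.
The cis isomer is lower by 1.23 kcal/mol.

cis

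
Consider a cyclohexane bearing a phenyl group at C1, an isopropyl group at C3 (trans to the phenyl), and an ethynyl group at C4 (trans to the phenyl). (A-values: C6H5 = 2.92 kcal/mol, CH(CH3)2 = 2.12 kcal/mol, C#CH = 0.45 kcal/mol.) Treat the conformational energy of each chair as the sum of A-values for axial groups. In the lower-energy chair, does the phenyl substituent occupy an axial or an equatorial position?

Chair I (phenyl axial, isopropyl equatorial, ethynyl axial): E = 3.37 kcal/mol.
Chair II (phenyl equatorial, isopropyl axial, ethynyl equatorial): E = 2.12 kcal/mol.
Chair II is the more stable (lower-energy) conformer, and in that chair the phenyl group is equatorial.

equatorial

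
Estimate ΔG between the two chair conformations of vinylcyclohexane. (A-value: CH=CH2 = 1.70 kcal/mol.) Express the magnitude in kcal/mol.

A monosubstituted cyclohexane has one chair with the vinyl group axial (E = A = 1.70 kcal/mol) and one with it equatorial (E = 0).
ΔE = 1.70 − 0 = 1.70 kcal/mol.

1.70 kcal/mol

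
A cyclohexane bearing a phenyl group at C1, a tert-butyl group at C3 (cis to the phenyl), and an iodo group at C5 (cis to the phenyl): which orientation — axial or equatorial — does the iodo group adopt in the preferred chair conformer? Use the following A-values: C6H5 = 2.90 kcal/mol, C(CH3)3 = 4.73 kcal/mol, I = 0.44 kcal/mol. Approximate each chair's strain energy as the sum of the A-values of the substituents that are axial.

equatorial

Chair I (phenyl axial, tert-butyl axial, iodo axial): E = 8.07 kcal/mol.
Chair II (phenyl equatorial, tert-butyl equatorial, iodo equatorial): E = 0.00 kcal/mol.
Chair II is the more stable (lower-energy) conformer, and in that chair the iodo group is equatorial.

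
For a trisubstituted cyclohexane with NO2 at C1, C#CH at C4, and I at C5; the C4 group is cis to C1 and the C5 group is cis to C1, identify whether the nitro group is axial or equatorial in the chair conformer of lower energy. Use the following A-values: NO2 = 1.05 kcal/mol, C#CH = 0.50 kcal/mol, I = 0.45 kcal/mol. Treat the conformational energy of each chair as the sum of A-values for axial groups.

equatorial

Chair I (nitro axial, ethynyl equatorial, iodo axial): E = 1.50 kcal/mol.
Chair II (nitro equatorial, ethynyl axial, iodo equatorial): E = 0.50 kcal/mol.
Chair II is the more stable (lower-energy) conformer, and in that chair the nitro group is equatorial.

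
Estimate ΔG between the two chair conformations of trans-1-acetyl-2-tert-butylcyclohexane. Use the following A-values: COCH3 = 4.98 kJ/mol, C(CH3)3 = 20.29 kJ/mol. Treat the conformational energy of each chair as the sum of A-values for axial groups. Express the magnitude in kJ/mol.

25.27 kJ/mol

C1 and C2 have opposite parity, so for the trans isomer the two substituents are e,e in one chair and a,a in the other.
Chair I (acetyl axial, tert-butyl axial): E = 25.27 kJ/mol.
Chair II (acetyl equatorial, tert-butyl equatorial): E = 0.00 kJ/mol.
ΔE = 25.27 − 0.00 = 25.27 kJ/mol; chair II is more stable.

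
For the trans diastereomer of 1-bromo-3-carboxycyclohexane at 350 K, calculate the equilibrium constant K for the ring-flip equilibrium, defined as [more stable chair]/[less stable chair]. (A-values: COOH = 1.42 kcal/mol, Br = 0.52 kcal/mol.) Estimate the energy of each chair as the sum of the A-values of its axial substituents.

C1 and C3 have the same parity, so for the trans isomer the two substituents are one axial and one equatorial in each chair.
Chair I (carboxyl axial, bromo equatorial): E = 1.42 kcal/mol; chair II (carboxyl equatorial, bromo axial): E = 0.52 kcal/mol.
ΔG = 0.90 kcal/mol between the two chairs.
K = exp(ΔG/RT) with R = 1.987×10⁻³ kcal mol⁻¹ K⁻¹ and T = 350 K gives K ≈ 3.65.

K ≈ 3.65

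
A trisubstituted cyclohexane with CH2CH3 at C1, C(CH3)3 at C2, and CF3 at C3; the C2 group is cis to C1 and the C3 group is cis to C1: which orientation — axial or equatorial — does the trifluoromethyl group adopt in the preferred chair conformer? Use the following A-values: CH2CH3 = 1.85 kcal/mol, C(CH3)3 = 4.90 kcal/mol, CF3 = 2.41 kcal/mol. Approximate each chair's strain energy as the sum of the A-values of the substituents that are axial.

axial

Chair I (ethyl axial, tert-butyl equatorial, trifluoromethyl axial): E = 4.26 kcal/mol.
Chair II (ethyl equatorial, tert-butyl axial, trifluoromethyl equatorial): E = 4.90 kcal/mol.
Chair I is the more stable (lower-energy) conformer, and in that chair the trifluoromethyl group is axial.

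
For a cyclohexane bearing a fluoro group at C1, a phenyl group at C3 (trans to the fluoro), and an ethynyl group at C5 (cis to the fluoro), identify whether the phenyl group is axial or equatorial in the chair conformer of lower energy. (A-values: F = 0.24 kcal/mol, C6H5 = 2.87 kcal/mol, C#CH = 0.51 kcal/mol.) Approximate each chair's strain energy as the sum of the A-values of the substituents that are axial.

equatorial

Chair I (fluoro axial, phenyl equatorial, ethynyl axial): E = 0.75 kcal/mol.
Chair II (fluoro equatorial, phenyl axial, ethynyl equatorial): E = 2.87 kcal/mol.
Chair I is the more stable (lower-energy) conformer, and in that chair the phenyl group is equatorial.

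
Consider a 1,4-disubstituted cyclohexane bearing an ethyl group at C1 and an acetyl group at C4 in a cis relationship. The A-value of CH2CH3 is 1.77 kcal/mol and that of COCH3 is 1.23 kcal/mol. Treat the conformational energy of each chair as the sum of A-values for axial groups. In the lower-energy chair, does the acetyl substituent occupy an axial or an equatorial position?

C1 and C4 have opposite parity, so for the cis isomer the two substituents are one axial and one equatorial in each chair.
Chair I (ethyl axial, acetyl equatorial): E = 1.77 kcal/mol.
Chair II (ethyl equatorial, acetyl axial): E = 1.23 kcal/mol.
Chair II is the more stable (lower-energy) conformer, and in that chair the acetyl group is axial.

axial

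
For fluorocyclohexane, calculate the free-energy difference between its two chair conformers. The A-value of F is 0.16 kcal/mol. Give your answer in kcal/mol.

0.16 kcal/mol

A monosubstituted cyclohexane has one chair with the fluoro group axial (E = A = 0.16 kcal/mol) and one with it equatorial (E = 0).
ΔE = 0.16 − 0 = 0.16 kcal/mol.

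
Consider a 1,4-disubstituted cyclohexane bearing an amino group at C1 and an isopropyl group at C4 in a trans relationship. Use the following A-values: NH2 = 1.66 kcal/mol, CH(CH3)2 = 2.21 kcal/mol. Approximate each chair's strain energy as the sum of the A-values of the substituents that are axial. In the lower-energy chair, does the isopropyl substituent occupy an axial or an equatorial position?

C1 and C4 have opposite parity, so for the trans isomer the two substituents are e,e in one chair and a,a in the other.
Chair I (amino axial, isopropyl axial): E = 3.87 kcal/mol.
Chair II (amino equatorial, isopropyl equatorial): E = 0.00 kcal/mol.
Chair II is the more stable (lower-energy) conformer, and in that chair the isopropyl group is equatorial.

equatorial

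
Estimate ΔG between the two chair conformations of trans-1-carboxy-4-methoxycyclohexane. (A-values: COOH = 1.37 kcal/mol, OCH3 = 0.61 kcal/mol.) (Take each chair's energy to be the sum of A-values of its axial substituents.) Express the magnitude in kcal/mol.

C1 and C4 have opposite parity, so for the trans isomer the two substituents are e,e in one chair and a,a in the other.
Chair I (carboxyl axial, methoxy axial): E = 1.98 kcal/mol.
Chair II (carboxyl equatorial, methoxy equatorial): E = 0.00 kcal/mol.
ΔE = 1.98 − 0.00 = 1.98 kcal/mol; chair II is more stable.

1.98 kcal/mol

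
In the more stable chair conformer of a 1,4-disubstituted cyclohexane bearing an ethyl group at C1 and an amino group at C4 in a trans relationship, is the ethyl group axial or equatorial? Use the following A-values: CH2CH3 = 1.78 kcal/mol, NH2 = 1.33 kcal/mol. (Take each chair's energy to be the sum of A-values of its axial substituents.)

equatorial

C1 and C4 have opposite parity, so for the trans isomer the two substituents are e,e in one chair and a,a in the other.
Chair I (ethyl axial, amino axial): E = 3.11 kcal/mol.
Chair II (ethyl equatorial, amino equatorial): E = 0.00 kcal/mol.
Chair II is the more stable (lower-energy) conformer, and in that chair the ethyl group is equatorial.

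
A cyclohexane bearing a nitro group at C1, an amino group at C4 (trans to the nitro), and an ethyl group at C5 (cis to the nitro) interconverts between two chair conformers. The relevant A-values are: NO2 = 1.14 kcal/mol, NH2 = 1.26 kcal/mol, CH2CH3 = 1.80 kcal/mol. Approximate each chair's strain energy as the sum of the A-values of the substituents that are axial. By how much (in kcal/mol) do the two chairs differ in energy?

Chair I (nitro axial, amino axial, ethyl axial): E = 4.20 kcal/mol.
Chair II (nitro equatorial, amino equatorial, ethyl equatorial): E = 0.00 kcal/mol.
ΔE = 4.20 − 0.00 = 4.20 kcal/mol; chair II is more stable.

4.20 kcal/mol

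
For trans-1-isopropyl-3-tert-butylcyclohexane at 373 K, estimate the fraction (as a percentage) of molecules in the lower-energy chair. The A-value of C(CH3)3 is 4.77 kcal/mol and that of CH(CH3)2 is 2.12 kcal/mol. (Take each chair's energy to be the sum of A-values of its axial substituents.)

97.3%

C1 and C3 have the same parity, so for the trans isomer the two substituents are one axial and one equatorial in each chair.
Chair I (tert-butyl axial, isopropyl equatorial): E = 4.77 kcal/mol; chair II (tert-butyl equatorial, isopropyl axial): E = 2.12 kcal/mol.
ΔG = 2.65 kcal/mol between the two chairs.
K = exp(ΔG/RT) with R = 1.987×10⁻³ kcal mol⁻¹ K⁻¹ and T = 373 K gives K ≈ 35.7.
Fraction in the lower-energy chair = K/(K+1) = 97.3%.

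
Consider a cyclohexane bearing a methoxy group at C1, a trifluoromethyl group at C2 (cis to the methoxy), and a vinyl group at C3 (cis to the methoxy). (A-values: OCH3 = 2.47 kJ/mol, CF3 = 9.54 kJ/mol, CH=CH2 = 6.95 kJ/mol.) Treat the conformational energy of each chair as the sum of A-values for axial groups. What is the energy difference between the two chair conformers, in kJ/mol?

Chair I (methoxy axial, trifluoromethyl equatorial, vinyl axial): E = 9.42 kJ/mol.
Chair II (methoxy equatorial, trifluoromethyl axial, vinyl equatorial): E = 9.54 kJ/mol.
ΔE = 9.54 − 9.42 = 0.12 kJ/mol; chair I is more stable.

0.12 kJ/mol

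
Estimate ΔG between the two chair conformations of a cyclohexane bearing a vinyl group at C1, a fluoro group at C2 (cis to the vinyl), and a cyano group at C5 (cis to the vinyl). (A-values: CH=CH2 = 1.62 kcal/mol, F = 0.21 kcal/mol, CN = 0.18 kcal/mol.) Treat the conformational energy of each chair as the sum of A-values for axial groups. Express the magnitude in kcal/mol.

Chair I (vinyl axial, fluoro equatorial, cyano axial): E = 1.80 kcal/mol.
Chair II (vinyl equatorial, fluoro axial, cyano equatorial): E = 0.21 kcal/mol.
ΔE = 1.80 − 0.21 = 1.59 kcal/mol; chair II is more stable.

1.59 kcal/mol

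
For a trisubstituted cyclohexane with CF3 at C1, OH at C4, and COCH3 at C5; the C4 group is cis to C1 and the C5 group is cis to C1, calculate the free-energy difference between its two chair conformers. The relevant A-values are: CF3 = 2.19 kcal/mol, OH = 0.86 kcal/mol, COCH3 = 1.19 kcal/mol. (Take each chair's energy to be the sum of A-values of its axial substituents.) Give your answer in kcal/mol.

Chair I (trifluoromethyl axial, hydroxyl equatorial, acetyl axial): E = 3.38 kcal/mol.
Chair II (trifluoromethyl equatorial, hydroxyl axial, acetyl equatorial): E = 0.86 kcal/mol.
ΔE = 3.38 − 0.86 = 2.52 kcal/mol; chair II is more stable.

2.52 kcal/mol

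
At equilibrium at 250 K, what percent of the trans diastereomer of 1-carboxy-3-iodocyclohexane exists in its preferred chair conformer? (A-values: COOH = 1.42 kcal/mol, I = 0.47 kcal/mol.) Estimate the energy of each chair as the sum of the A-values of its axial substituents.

87.1%

C1 and C3 have the same parity, so for the trans isomer the two substituents are one axial and one equatorial in each chair.
Chair I (carboxyl axial, iodo equatorial): E = 1.42 kcal/mol; chair II (carboxyl equatorial, iodo axial): E = 0.47 kcal/mol.
ΔG = 0.95 kcal/mol between the two chairs.
K = exp(ΔG/RT) with R = 1.987×10⁻³ kcal mol⁻¹ K⁻¹ and T = 250 K gives K ≈ 6.77.
Fraction in the lower-energy chair = K/(K+1) = 87.1%.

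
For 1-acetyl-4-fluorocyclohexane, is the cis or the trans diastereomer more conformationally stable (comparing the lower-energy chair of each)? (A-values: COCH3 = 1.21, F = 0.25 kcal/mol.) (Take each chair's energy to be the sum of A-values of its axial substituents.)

trans

At 1,4 positions (parity opposite): cis → (a,e or e,a); trans → (e,e or a,a).
Best chair for cis: E = 0.25 kcal/mol; best chair for trans: E = 0.00 kcal/mol.
The trans isomer is lower by 0.25 kcal/mol.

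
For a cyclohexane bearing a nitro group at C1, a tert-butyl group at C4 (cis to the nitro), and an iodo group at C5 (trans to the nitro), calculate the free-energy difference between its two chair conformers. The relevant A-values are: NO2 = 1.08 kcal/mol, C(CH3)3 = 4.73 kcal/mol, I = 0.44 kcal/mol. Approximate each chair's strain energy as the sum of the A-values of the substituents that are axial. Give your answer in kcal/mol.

Chair I (nitro axial, tert-butyl equatorial, iodo equatorial): E = 1.08 kcal/mol.
Chair II (nitro equatorial, tert-butyl axial, iodo axial): E = 5.17 kcal/mol.
ΔE = 5.17 − 1.08 = 4.09 kcal/mol; chair I is more stable.

4.09 kcal/mol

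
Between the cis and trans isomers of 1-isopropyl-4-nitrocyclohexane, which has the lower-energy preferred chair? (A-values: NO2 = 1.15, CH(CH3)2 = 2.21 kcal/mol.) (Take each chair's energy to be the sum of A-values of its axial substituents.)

trans

At 1,4 positions (parity opposite): cis → (a,e or e,a); trans → (e,e or a,a).
Best chair for cis: E = 1.15 kcal/mol; best chair for trans: E = 0.00 kcal/mol.
The trans isomer is lower by 1.15 kcal/mol.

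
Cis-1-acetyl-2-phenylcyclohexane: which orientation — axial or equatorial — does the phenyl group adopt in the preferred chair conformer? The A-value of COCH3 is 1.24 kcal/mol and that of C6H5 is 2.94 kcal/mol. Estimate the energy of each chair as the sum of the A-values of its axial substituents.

C1 and C2 have opposite parity, so for the cis isomer the two substituents are one axial and one equatorial in each chair.
Chair I (acetyl axial, phenyl equatorial): E = 1.24 kcal/mol.
Chair II (acetyl equatorial, phenyl axial): E = 2.94 kcal/mol.
Chair I is the more stable (lower-energy) conformer, and in that chair the phenyl group is equatorial.

equatorial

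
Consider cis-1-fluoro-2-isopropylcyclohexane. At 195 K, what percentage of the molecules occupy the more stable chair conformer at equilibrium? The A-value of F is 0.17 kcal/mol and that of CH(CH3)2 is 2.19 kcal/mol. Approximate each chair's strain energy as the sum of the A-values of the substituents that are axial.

C1 and C2 have opposite parity, so for the cis isomer the two substituents are one axial and one equatorial in each chair.
Chair I (fluoro axial, isopropyl equatorial): E = 0.17 kcal/mol; chair II (fluoro equatorial, isopropyl axial): E = 2.19 kcal/mol.
ΔG = 2.02 kcal/mol between the two chairs.
K = exp(ΔG/RT) with R = 1.987×10⁻³ kcal mol⁻¹ K⁻¹ and T = 195 K gives K ≈ 184.
Fraction in the lower-energy chair = K/(K+1) = 99.5%.

99.5%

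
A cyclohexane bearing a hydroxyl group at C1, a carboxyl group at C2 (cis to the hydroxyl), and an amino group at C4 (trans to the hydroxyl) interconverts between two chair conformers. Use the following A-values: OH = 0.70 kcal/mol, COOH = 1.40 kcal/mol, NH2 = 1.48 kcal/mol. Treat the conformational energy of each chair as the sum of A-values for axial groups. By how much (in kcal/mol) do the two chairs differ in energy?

0.78 kcal/mol

Chair I (hydroxyl axial, carboxyl equatorial, amino axial): E = 2.18 kcal/mol.
Chair II (hydroxyl equatorial, carboxyl axial, amino equatorial): E = 1.40 kcal/mol.
ΔE = 2.18 − 1.40 = 0.78 kcal/mol; chair II is more stable.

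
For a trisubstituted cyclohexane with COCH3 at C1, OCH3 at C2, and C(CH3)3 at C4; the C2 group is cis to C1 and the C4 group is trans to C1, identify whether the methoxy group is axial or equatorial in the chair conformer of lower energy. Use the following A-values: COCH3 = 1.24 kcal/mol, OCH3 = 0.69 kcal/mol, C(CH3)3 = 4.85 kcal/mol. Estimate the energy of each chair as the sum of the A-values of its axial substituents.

axial

Chair I (acetyl axial, methoxy equatorial, tert-butyl axial): E = 6.09 kcal/mol.
Chair II (acetyl equatorial, methoxy axial, tert-butyl equatorial): E = 0.69 kcal/mol.
Chair II is the more stable (lower-energy) conformer, and in that chair the methoxy group is axial.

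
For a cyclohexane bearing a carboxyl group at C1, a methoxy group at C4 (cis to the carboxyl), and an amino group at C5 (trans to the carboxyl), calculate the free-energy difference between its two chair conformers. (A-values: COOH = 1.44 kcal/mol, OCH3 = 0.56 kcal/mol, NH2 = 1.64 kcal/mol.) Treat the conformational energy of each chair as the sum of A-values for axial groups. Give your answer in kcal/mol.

0.76 kcal/mol

Chair I (carboxyl axial, methoxy equatorial, amino equatorial): E = 1.44 kcal/mol.
Chair II (carboxyl equatorial, methoxy axial, amino axial): E = 2.20 kcal/mol.
ΔE = 2.20 − 1.44 = 0.76 kcal/mol; chair I is more stable.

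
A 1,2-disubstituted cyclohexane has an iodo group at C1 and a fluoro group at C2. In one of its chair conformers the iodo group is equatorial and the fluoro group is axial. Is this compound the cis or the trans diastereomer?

cis

C1 and C2 have opposite parity, so their axial bonds point in opposite directions.
With opposite-parity carbons, two substituents on the same face are one axial and one equatorial; opposite faces give both axial or both equatorial.
Here the groups are equatorial/axial → same face → cis.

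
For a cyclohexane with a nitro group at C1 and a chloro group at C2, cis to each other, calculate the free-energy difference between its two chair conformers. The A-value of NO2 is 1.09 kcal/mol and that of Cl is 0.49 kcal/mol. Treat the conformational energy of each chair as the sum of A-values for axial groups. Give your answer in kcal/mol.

0.60 kcal/mol

C1 and C2 have opposite parity, so for the cis isomer the two substituents are one axial and one equatorial in each chair.
Chair I (nitro axial, chloro equatorial): E = 1.09 kcal/mol.
Chair II (nitro equatorial, chloro axial): E = 0.49 kcal/mol.
ΔE = 1.09 − 0.49 = 0.60 kcal/mol; chair II is more stable.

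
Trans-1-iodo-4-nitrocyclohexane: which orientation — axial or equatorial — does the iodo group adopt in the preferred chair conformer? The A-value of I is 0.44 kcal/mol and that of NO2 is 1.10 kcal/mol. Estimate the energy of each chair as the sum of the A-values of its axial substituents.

C1 and C4 have opposite parity, so for the trans isomer the two substituents are e,e in one chair and a,a in the other.
Chair I (iodo axial, nitro axial): E = 1.54 kcal/mol.
Chair II (iodo equatorial, nitro equatorial): E = 0.00 kcal/mol.
Chair II is the more stable (lower-energy) conformer, and in that chair the iodo group is equatorial.

equatorial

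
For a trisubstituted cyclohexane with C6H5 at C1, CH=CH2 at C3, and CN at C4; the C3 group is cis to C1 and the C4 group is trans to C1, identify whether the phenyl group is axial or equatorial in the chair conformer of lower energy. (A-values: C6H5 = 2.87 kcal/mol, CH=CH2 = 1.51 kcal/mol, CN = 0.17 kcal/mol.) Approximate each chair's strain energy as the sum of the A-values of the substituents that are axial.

equatorial

Chair I (phenyl axial, vinyl axial, cyano axial): E = 4.55 kcal/mol.
Chair II (phenyl equatorial, vinyl equatorial, cyano equatorial): E = 0.00 kcal/mol.
Chair II is the more stable (lower-energy) conformer, and in that chair the phenyl group is equatorial.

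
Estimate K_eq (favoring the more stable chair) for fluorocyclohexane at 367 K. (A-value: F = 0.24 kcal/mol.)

One chair has the fluoro group axial (E = 0.24 kcal/mol) and the other has it equatorial (E = 0).
ΔG = 0.24 kcal/mol between the two chairs.
K = exp(ΔG/RT) with R = 1.987×10⁻³ kcal mol⁻¹ K⁻¹ and T = 367 K gives K ≈ 1.39.

K ≈ 1.39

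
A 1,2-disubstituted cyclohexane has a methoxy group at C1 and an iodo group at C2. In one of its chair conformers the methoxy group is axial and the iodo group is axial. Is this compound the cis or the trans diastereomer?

trans

C1 and C2 have opposite parity, so their axial bonds point in opposite directions.
With opposite-parity carbons, two substituents on the same face are one axial and one equatorial; opposite faces give both axial or both equatorial.
Here the groups are axial/axial → opposite face → trans.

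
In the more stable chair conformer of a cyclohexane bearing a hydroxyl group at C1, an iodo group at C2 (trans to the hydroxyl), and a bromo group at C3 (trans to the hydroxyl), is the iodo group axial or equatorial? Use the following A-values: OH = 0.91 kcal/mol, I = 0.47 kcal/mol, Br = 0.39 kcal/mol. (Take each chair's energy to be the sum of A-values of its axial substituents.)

equatorial

Chair I (hydroxyl axial, iodo axial, bromo equatorial): E = 1.38 kcal/mol.
Chair II (hydroxyl equatorial, iodo equatorial, bromo axial): E = 0.39 kcal/mol.
Chair II is the more stable (lower-energy) conformer, and in that chair the iodo group is equatorial.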